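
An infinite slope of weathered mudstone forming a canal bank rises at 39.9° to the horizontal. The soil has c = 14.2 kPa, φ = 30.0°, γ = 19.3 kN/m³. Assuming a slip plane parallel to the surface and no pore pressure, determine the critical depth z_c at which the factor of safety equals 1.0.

Setting FS = 1.00 in FS = [c + γz cos²β tanφ] / [γz sinβ cosβ] and solving for z:
z = c / [γ cosβ (FS·sinβ − cosβ·tanφ)]
  = 14.2 / [19.3·cos39.9°·(1.00·sin39.9° − cos39.9°·tan30.0°)]
  = 14.2 / [19.3·0.7672·(1.00·0.6414 − 0.7672·0.5774)]
  = 14.2 / 2.9394 = 4.831 m

z_c = 4.83 m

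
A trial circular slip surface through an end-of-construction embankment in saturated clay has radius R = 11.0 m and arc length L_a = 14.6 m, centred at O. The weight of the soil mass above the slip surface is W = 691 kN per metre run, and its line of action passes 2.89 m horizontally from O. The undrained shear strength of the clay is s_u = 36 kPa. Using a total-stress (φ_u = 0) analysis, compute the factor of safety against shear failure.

Taking moments about the centre O, the resisting moment is provided by the undrained shear strength acting along the arc:
M_R = s_u·L_a·R = 36·14.60·11.0 = 5781.6 kN·m/m
M_D = W·d = 691·2.89 = 1997.0 kN·m/m
FS = M_R / M_D = 5781.6 / 1997.0 = 2.895

FS = 2.90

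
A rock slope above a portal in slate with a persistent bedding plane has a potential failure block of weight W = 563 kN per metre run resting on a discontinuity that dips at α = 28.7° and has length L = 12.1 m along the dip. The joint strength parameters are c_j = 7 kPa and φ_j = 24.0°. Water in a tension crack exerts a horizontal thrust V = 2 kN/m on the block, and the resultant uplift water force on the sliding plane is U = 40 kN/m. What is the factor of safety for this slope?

FS = 1.05

Resolving the block weight along and normal to the plane and applying the Mohr–Coulomb strength on the joint:
N' = W cosα − U − V sinα = 563·cos28.7° − 40 − 2·sin28.7° = 452.9 kN/m
Driving force T = W sinα + V cosα = 563·sin28.7° + 2·cos28.7° = 272.1 kN/m
Resisting force R = c_j·L + N'·tanφ_j = 7·12.1 + 452.9·tan24.0° = 84.7 + 201.6 = 286.3 kN/m
FS = R / T = 286.3 / 272.1 = 1.052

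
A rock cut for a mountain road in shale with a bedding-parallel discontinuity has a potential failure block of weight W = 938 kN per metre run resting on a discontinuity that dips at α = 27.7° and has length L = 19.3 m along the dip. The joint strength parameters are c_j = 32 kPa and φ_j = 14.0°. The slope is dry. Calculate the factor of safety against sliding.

FS = 1.89

Resolving the block weight along and normal to the plane and applying the Mohr–Coulomb strength on the joint:
N' = W cosα = 938·cos27.7° = 830.5 kN/m
Driving force T = W sinα = 938·sin27.7° = 436.0 kN/m
Resisting force R = c_j·L + N'·tanφ_j = 32·19.3 + 830.5·tan14.0° = 617.6 + 207.1 = 824.7 kN/m
FS = R / T = 824.7 / 436.0 = 1.891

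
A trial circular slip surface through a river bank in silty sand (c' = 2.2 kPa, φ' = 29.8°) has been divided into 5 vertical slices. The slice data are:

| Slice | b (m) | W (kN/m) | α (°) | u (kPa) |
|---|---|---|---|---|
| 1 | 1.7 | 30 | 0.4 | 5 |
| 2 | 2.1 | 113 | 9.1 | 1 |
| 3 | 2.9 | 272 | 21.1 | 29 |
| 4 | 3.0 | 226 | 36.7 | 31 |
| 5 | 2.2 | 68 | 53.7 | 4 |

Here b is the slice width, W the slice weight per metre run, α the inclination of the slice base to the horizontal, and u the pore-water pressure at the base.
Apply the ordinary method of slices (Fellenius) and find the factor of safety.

FS = 0.82

Ordinary method of slices: FS = Σ[c'·Δl_i + (W_i cosα_i − u_i·Δl_i)·tanφ'] / Σ W_i sinα_i, with Δl_i = b_i / cosα_i.
Slice 1: Δl = 1.7/cos0.4° = 1.700 m; N'_1 = 30·cos0.4° − 5·1.700 = 21.5; c'Δl = 3.74; W sinα = 0.2
Slice 2: Δl = 2.1/cos9.1° = 2.127 m; N'_2 = 113·cos9.1° − 1·2.127 = 109.5; c'Δl = 4.68; W sinα = 17.9
Slice 3: Δl = 2.9/cos21.1° = 3.108 m; N'_3 = 272·cos21.1° − 29·3.108 = 163.6; c'Δl = 6.84; W sinα = 97.9
Slice 4: Δl = 3.0/cos36.7° = 3.742 m; N'_4 = 226·cos36.7° − 31·3.742 = 65.2; c'Δl = 8.23; W sinα = 135.1
Slice 5: Δl = 2.2/cos53.7° = 3.716 m; N'_5 = 68·cos53.7° − 4·3.716 = 25.4; c'Δl = 8.18; W sinα = 54.8
Σc'Δl = 31.7 kN/m; ΣN' = 385.2 kN/m; ΣW sinα = 305.9 kN/m
Resisting = 31.7 + 385.2·tan29.8° = 31.7 + 220.6 = 252.3 kN/m
FS = 252.3 / 305.9 = 0.825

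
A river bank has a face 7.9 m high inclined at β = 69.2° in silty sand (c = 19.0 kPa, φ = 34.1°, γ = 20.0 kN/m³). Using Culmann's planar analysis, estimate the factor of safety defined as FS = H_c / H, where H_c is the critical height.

H_c = (4c/γ) · sinβ cosφ / [1 − cos(β − φ)]
    = (4·19.0/20.0) · sin69.2°·cos34.1° / [1 − cos35.1°]
    = 3.800 · 0.7741 / 0.1819 = 16.18 m
FS = H_c / H = 16.18 / 7.9 = 2.048

FS = 2.05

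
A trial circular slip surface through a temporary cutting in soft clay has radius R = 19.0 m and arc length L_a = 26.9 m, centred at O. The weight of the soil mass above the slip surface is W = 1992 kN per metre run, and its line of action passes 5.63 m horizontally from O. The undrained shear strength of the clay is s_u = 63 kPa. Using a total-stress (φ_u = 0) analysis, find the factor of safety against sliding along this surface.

FS = 2.87

Taking moments about the centre O, the resisting moment is provided by the undrained shear strength acting along the arc:
M_R = s_u·L_a·R = 63·26.90·19.0 = 32199.3 kN·m/m
M_D = W·d = 1992·5.63 = 11215.0 kN·m/m
FS = M_R / M_D = 32199.3 / 11215.0 = 2.871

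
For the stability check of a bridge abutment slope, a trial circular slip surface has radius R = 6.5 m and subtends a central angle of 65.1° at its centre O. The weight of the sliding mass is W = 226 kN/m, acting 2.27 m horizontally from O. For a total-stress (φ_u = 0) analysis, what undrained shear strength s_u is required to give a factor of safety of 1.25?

FS = s_u·L_a·R / (W·d), so s_u = FS·W·d / (L_a·R).
Arc length L_a = R·θ = 6.5·(65.1°·π/180) = 6.5·1.1362 = 7.39 m
s_u = 1.25·226·2.27 / (7.39·6.5) = 641.3 / 48.00 = 13.36 kPa

s_u = 13.4 kPa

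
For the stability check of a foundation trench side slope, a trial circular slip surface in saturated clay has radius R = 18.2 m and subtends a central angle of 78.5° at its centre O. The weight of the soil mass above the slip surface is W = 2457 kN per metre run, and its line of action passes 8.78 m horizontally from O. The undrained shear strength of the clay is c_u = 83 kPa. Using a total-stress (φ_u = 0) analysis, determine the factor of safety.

Taking moments about the centre O, the resisting moment is provided by the undrained shear strength acting along the arc:
Arc length L_a = R·θ = 18.2·(78.5°·π/180) = 18.2·1.3701 = 24.94 m
M_R = c_u·L_a·R = 83·24.94·18.2 = 37667.6 kN·m/m
M_D = W·d = 2457·8.78 = 21572.5 kN·m/m
FS = M_R / M_D = 37667.6 / 21572.5 = 1.746

FS = 1.75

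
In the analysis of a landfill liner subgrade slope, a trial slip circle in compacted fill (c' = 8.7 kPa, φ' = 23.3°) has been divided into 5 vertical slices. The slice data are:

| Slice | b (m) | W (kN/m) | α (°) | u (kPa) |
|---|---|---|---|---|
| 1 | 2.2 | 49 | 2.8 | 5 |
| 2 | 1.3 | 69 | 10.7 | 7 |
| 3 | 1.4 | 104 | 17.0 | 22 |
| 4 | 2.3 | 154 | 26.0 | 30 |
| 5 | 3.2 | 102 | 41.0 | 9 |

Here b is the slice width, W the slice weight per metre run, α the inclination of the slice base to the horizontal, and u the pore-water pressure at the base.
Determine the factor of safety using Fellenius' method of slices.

Ordinary method of slices: FS = Σ[c'·Δl_i + (W_i cosα_i − u_i·Δl_i)·tanφ'] / Σ W_i sinα_i, with Δl_i = b_i / cosα_i.
Slice 1: Δl = 2.2/cos2.8° = 2.203 m; N'_1 = 49·cos2.8° − 5·2.203 = 37.9; c'Δl = 19.16; W sinα = 2.4
Slice 2: Δl = 1.3/cos10.7° = 1.323 m; N'_2 = 69·cos10.7° − 7·1.323 = 58.5; c'Δl = 11.51; W sinα = 12.8
Slice 3: Δl = 1.4/cos17.0° = 1.464 m; N'_3 = 104·cos17.0° − 22·1.464 = 67.2; c'Δl = 12.74; W sinα = 30.4
Slice 4: Δl = 2.3/cos26.0° = 2.559 m; N'_4 = 154·cos26.0° − 30·2.559 = 61.6; c'Δl = 22.26; W sinα = 67.5
Slice 5: Δl = 3.2/cos41.0° = 4.240 m; N'_5 = 102·cos41.0° − 9·4.240 = 38.8; c'Δl = 36.89; W sinα = 66.9
Σc'Δl = 102.6 kN/m; ΣN' = 264.2 kN/m; ΣW sinα = 180.0 kN/m
Resisting = 102.6 + 264.2·tan23.3° = 102.6 + 113.8 = 216.3 kN/m
FS = 216.3 / 180.0 = 1.202

FS = 1.20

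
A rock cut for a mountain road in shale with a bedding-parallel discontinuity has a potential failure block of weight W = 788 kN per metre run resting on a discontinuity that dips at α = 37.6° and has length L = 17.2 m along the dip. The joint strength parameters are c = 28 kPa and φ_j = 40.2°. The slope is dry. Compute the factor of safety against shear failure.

FS = 2.10

Resolving the block weight along and normal to the plane and applying the Mohr–Coulomb strength on the joint:
N' = W cosα = 788·cos37.6° = 624.3 kN/m
Driving force T = W sinα = 788·sin37.6° = 480.8 kN/m
Resisting force R = c·L + N'·tanφ_j = 28·17.2 + 624.3·tan40.2° = 481.6 + 527.6 = 1009.2 kN/m
FS = R / T = 1009.2 / 480.8 = 2.099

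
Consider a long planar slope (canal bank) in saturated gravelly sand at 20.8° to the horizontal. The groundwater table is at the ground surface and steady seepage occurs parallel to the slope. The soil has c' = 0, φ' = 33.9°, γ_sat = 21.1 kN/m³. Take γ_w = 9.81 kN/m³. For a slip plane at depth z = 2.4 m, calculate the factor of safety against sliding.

FS = 0.95

With seepage parallel to the slope and the water table at the surface, the effective normal stress on the slip plane uses the buoyant unit weight γ' = γ_sat − γ_w while the driving shear stress uses γ_sat:
FS = [c' + γ' z cos²β tanφ'] / [γ_sat z sinβ cosβ]
(For c' = 0 this reduces to FS = (γ'/γ_sat)·tanφ'/tanβ.)
γ' = 21.1 − 9.81 = 11.29 kN/m³
Numerator = 0.0 + 11.29·2.4·cos²20.8°·tan33.9° = 0.0 + 11.29·2.4·0.8739·0.6720 = 15.912 kPa
Denominator = 21.1·2.4·sin20.8°·cos20.8° = 21.1·2.4·0.3551·0.9348 = 16.811 kPa
FS = 15.912 / 16.811 = 0.947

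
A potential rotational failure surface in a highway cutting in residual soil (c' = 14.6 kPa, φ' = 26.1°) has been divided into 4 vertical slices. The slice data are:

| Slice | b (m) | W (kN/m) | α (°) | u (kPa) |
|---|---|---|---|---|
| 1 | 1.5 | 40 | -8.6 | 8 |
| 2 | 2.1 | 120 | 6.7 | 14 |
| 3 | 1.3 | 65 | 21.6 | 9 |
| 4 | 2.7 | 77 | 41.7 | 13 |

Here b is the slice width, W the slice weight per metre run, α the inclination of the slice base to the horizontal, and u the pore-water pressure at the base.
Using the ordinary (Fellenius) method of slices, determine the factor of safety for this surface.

FS = 2.55

Ordinary method of slices: FS = Σ[c'·Δl_i + (W_i cosα_i − u_i·Δl_i)·tanφ'] / Σ W_i sinα_i, with Δl_i = b_i / cosα_i.
Slice 1: Δl = 1.5/cos(-8.6°) = 1.517 m; N'_1 = 40·cos(-8.6°) − 8·1.517 = 27.4; c'Δl = 22.15; W sinα = -6.0
Slice 2: Δl = 2.1/cos6.7° = 2.114 m; N'_2 = 120·cos6.7° − 14·2.114 = 89.6; c'Δl = 30.87; W sinα = 14.0
Slice 3: Δl = 1.3/cos21.6° = 1.398 m; N'_3 = 65·cos21.6° − 9·1.398 = 47.9; c'Δl = 20.41; W sinα = 23.9
Slice 4: Δl = 2.7/cos41.7° = 3.616 m; N'_4 = 77·cos41.7° − 13·3.616 = 10.5; c'Δl = 52.80; W sinα = 51.2
Σc'Δl = 126.2 kN/m; ΣN' = 175.3 kN/m; ΣW sinα = 83.2 kN/m
Resisting = 126.2 + 175.3·tan26.1° = 126.2 + 85.9 = 212.1 kN/m
FS = 212.1 / 83.2 = 2.550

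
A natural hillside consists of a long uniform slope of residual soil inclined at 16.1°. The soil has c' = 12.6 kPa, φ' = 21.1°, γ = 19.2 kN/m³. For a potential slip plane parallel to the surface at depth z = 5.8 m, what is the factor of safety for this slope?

For an infinite slope with a slip plane parallel to the surface (no pore pressure): FS = [c' + γz cos²β tanφ'] / [γz sinβ cosβ].
γz = 19.2·5.8 = 111.36 kN/m²
Numerator = 12.6 + 111.36·cos²16.1°·tan21.1° = 12.6 + 111.36·0.9231·0.3859 = 52.266 kPa
Denominator = 111.36·sin16.1°·cos16.1° = 111.36·0.2773·0.9608 = 29.671 kPa
FS = 52.266 / 29.671 = 1.762

FS = 1.76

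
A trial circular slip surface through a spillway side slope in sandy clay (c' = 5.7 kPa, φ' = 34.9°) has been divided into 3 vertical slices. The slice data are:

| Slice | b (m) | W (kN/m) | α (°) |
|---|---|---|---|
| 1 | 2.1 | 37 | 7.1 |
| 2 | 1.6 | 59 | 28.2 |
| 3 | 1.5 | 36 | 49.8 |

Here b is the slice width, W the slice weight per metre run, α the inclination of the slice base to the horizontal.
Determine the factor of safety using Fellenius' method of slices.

FS = 1.90

Ordinary method of slices: FS = Σ[c'·Δl_i + (W_i cosα_i)·tanφ'] / Σ W_i sinα_i, with Δl_i = b_i / cosα_i.
Slice 1: Δl = 2.1/cos7.1° = 2.116 m; N'_1 = 37·cos7.1° = 36.7; c'Δl = 12.06; W sinα = 4.6
Slice 2: Δl = 1.6/cos28.2° = 1.815 m; N'_2 = 59·cos28.2° = 52.0; c'Δl = 10.35; W sinα = 27.9
Slice 3: Δl = 1.5/cos49.8° = 2.324 m; N'_3 = 36·cos49.8° = 23.2; c'Δl = 13.25; W sinα = 27.5
Σc'Δl = 35.7 kN/m; ΣN' = 111.9 kN/m; ΣW sinα = 60.0 kN/m
Resisting = 35.7 + 111.9·tan34.9° = 35.7 + 78.1 = 113.8 kN/m
FS = 113.8 / 60.0 = 1.897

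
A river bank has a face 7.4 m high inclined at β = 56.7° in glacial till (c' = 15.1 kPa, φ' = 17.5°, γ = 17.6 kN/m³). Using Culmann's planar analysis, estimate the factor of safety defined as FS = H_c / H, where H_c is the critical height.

FS = 1.64

H_c = (4c'/γ) · sinβ cosφ' / [1 − cos(β − φ')]
    = (4·15.1/17.6) · sin56.7°·cos17.5° / [1 − cos39.2°]
    = 3.432 · 0.7971 / 0.2251 = 12.16 m
FS = H_c / H = 12.16 / 7.4 = 1.643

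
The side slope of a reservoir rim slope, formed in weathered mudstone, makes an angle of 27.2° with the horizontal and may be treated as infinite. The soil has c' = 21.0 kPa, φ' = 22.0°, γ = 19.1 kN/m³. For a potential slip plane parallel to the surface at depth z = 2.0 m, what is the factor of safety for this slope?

For an infinite slope with a slip plane parallel to the surface (no pore pressure): FS = [c' + γz cos²β tanφ'] / [γz sinβ cosβ].
γz = 19.1·2.0 = 38.20 kN/m²
Numerator = 21.0 + 38.20·cos²27.2°·tan22.0° = 21.0 + 38.20·0.7911·0.4040 = 33.209 kPa
Denominator = 38.20·sin27.2°·cos27.2° = 38.20·0.4571·0.8894 = 15.530 kPa
FS = 33.209 / 15.530 = 2.138

FS = 2.14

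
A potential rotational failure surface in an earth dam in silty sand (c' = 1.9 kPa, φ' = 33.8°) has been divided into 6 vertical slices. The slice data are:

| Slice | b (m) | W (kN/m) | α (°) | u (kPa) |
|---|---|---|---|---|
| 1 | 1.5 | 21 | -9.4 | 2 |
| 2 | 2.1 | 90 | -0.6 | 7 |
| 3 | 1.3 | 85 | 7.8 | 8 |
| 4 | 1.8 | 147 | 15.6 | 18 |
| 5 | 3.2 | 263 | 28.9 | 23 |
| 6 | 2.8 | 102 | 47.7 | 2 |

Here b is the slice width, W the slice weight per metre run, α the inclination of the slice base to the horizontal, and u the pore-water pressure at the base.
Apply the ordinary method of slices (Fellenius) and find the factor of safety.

FS = 1.40

Ordinary method of slices: FS = Σ[c'·Δl_i + (W_i cosα_i − u_i·Δl_i)·tanφ'] / Σ W_i sinα_i, with Δl_i = b_i / cosα_i.
Slice 1: Δl = 1.5/cos(-9.4°) = 1.520 m; N'_1 = 21·cos(-9.4°) − 2·1.520 = 17.7; c'Δl = 2.89; W sinα = -3.4
Slice 2: Δl = 2.1/cos(-0.6°) = 2.100 m; N'_2 = 90·cos(-0.6°) − 7·2.100 = 75.3; c'Δl = 3.99; W sinα = -0.9
Slice 3: Δl = 1.3/cos7.8° = 1.312 m; N'_3 = 85·cos7.8° − 8·1.312 = 73.7; c'Δl = 2.49; W sinα = 11.5
Slice 4: Δl = 1.8/cos15.6° = 1.869 m; N'_4 = 147·cos15.6° − 18·1.869 = 107.9; c'Δl = 3.55; W sinα = 39.5
Slice 5: Δl = 3.2/cos28.9° = 3.655 m; N'_5 = 263·cos28.9° − 23·3.655 = 146.2; c'Δl = 6.94; W sinα = 127.1
Slice 6: Δl = 2.8/cos47.7° = 4.160 m; N'_6 = 102·cos47.7° − 2·4.160 = 60.3; c'Δl = 7.90; W sinα = 75.4
Σc'Δl = 27.8 kN/m; ΣN' = 481.1 kN/m; ΣW sinα = 249.2 kN/m
Resisting = 27.8 + 481.1·tan33.8° = 27.8 + 322.1 = 349.9 kN/m
FS = 349.9 / 249.2 = 1.404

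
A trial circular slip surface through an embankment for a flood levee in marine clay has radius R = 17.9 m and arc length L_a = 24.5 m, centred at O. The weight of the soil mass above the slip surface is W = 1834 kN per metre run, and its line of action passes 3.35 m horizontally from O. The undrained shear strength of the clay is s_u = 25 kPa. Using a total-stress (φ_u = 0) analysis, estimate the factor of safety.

Taking moments about the centre O, the resisting moment is provided by the undrained shear strength acting along the arc:
M_R = s_u·L_a·R = 25·24.50·17.9 = 10963.8 kN·m/m
M_D = W·d = 1834·3.35 = 6143.9 kN·m/m
FS = M_R / M_D = 10963.8 / 6143.9 = 1.784

FS = 1.78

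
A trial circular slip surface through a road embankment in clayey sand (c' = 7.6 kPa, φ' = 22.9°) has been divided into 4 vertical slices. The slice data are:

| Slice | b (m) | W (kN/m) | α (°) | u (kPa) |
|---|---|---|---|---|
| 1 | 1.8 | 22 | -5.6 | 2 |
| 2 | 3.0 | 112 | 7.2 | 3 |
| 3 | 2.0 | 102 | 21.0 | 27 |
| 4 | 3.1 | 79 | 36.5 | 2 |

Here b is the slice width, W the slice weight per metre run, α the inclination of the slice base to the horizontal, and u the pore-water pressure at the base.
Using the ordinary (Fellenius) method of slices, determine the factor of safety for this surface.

Ordinary method of slices: FS = Σ[c'·Δl_i + (W_i cosα_i − u_i·Δl_i)·tanφ'] / Σ W_i sinα_i, with Δl_i = b_i / cosα_i.
Slice 1: Δl = 1.8/cos(-5.6°) = 1.809 m; N'_1 = 22·cos(-5.6°) − 2·1.809 = 18.3; c'Δl = 13.75; W sinα = -2.1
Slice 2: Δl = 3.0/cos7.2° = 3.024 m; N'_2 = 112·cos7.2° − 3·3.024 = 102.0; c'Δl = 22.98; W sinα = 14.0
Slice 3: Δl = 2.0/cos21.0° = 2.142 m; N'_3 = 102·cos21.0° − 27·2.142 = 37.4; c'Δl = 16.28; W sinα = 36.6
Slice 4: Δl = 3.1/cos36.5° = 3.856 m; N'_4 = 79·cos36.5° − 2·3.856 = 55.8; c'Δl = 29.31; W sinα = 47.0
Σc'Δl = 82.3 kN/m; ΣN' = 213.5 kN/m; ΣW sinα = 95.4 kN/m
Resisting = 82.3 + 213.5·tan22.9° = 82.3 + 90.2 = 172.5 kN/m
FS = 172.5 / 95.4 = 1.808

FS = 1.81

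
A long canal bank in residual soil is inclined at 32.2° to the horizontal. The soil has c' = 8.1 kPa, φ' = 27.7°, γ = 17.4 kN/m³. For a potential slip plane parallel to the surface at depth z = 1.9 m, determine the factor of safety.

For an infinite slope with a slip plane parallel to the surface (no pore pressure): FS = [c' + γz cos²β tanφ'] / [γz sinβ cosβ].
γz = 17.4·1.9 = 33.06 kN/m²
Numerator = 8.1 + 33.06·cos²32.2°·tan27.7° = 8.1 + 33.06·0.7160·0.5250 = 20.528 kPa
Denominator = 33.06·sin32.2°·cos32.2° = 33.06·0.5329·0.8462 = 14.907 kPa
FS = 20.528 / 14.907 = 1.377

FS = 1.38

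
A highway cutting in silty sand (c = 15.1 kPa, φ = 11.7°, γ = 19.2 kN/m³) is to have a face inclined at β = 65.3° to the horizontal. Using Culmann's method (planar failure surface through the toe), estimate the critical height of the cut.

H_c = 6.88 m

Culmann's analysis gives the critical failure plane at α_cr = (β + φ)/2 = (65.3 + 11.7)/2 = 38.5°, and the critical height
H_c = (4c/γ) · sinβ cosφ / [1 − cos(β − φ)]
    = (4·15.1/19.2) · sin65.3°·cos11.7° / [1 − cos(53.6°)]
    = 3.146 · 0.9085·0.9792 / [1 − 0.5934]
    = 3.146 · 0.8896 / 0.4066
    = 6.88 m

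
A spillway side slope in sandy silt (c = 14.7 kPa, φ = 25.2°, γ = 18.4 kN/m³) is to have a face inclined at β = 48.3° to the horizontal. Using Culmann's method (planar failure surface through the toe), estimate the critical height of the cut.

Culmann's analysis gives the critical failure plane at α_cr = (β + φ)/2 = (48.3 + 25.2)/2 = 36.8°, and the critical height
H_c = (4c/γ) · sinβ cosφ / [1 − cos(β − φ)]
    = (4·14.7/18.4) · sin48.3°·cos25.2° / [1 − cos(23.1°)]
    = 3.196 · 0.7466·0.9048 / [1 − 0.9198]
    = 3.196 · 0.6756 / 0.0802
    = 26.93 m

H_c = 26.93 m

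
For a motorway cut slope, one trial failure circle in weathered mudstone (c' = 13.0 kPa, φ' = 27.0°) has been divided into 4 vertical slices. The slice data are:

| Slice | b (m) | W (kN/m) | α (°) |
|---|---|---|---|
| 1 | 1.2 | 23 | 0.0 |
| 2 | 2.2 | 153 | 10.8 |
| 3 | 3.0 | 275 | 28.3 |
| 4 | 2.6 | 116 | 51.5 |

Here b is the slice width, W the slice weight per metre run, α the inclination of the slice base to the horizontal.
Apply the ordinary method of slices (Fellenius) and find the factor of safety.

FS = 1.57

Ordinary method of slices: FS = Σ[c'·Δl_i + (W_i cosα_i)·tanφ'] / Σ W_i sinα_i, with Δl_i = b_i / cosα_i.
Slice 1: Δl = 1.2/cos0.0° = 1.200 m; N'_1 = 23·cos0.0° = 23.0; c'Δl = 15.60; W sinα = 0.0
Slice 2: Δl = 2.2/cos10.8° = 2.240 m; N'_2 = 153·cos10.8° = 150.3; c'Δl = 29.12; W sinα = 28.7
Slice 3: Δl = 3.0/cos28.3° = 3.407 m; N'_3 = 275·cos28.3° = 242.1; c'Δl = 44.29; W sinα = 130.4
Slice 4: Δl = 2.6/cos51.5° = 4.177 m; N'_4 = 116·cos51.5° = 72.2; c'Δl = 54.30; W sinα = 90.8
Σc'Δl = 143.3 kN/m; ΣN' = 487.6 kN/m; ΣW sinα = 249.8 kN/m
Resisting = 143.3 + 487.6·tan27.0° = 143.3 + 248.5 = 391.8 kN/m
FS = 391.8 / 249.8 = 1.568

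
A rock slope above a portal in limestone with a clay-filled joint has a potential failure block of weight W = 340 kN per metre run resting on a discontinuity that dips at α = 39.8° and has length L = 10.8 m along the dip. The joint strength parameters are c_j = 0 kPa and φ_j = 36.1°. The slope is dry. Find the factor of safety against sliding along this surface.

FS = 0.88

Resolving the block weight along and normal to the plane and applying the Mohr–Coulomb strength on the joint:
N' = W cosα = 340·cos39.8° = 261.2 kN/m
Driving force T = W sinα = 340·sin39.8° = 217.6 kN/m
Resisting force R = c_j·L + N'·tanφ_j = 0·10.8 + 261.2·tan36.1° = 0.0 + 190.5 = 190.5 kN/m
FS = R / T = 190.5 / 217.6 = 0.875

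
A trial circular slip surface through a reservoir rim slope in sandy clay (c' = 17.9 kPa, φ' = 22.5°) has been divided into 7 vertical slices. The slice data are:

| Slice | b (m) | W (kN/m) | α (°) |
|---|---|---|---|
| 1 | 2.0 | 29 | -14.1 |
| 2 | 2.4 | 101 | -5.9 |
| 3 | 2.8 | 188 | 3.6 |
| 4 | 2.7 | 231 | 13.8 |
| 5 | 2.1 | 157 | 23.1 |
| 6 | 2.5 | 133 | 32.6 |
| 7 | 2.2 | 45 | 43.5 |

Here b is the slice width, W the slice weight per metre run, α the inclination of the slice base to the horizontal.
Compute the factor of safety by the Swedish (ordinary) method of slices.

Ordinary method of slices: FS = Σ[c'·Δl_i + (W_i cosα_i)·tanφ'] / Σ W_i sinα_i, with Δl_i = b_i / cosα_i.
Slice 1: Δl = 2.0/cos(-14.1°) = 2.062 m; N'_1 = 29·cos(-14.1°) = 28.1; c'Δl = 36.91; W sinα = -7.1
Slice 2: Δl = 2.4/cos(-5.9°) = 2.413 m; N'_2 = 101·cos(-5.9°) = 100.5; c'Δl = 43.19; W sinα = -10.4
Slice 3: Δl = 2.8/cos3.6° = 2.806 m; N'_3 = 188·cos3.6° = 187.6; c'Δl = 50.22; W sinα = 11.8
Slice 4: Δl = 2.7/cos13.8° = 2.780 m; N'_4 = 231·cos13.8° = 224.3; c'Δl = 49.77; W sinα = 55.1
Slice 5: Δl = 2.1/cos23.1° = 2.283 m; N'_5 = 157·cos23.1° = 144.4; c'Δl = 40.87; W sinα = 61.6
Slice 6: Δl = 2.5/cos32.6° = 2.968 m; N'_6 = 133·cos32.6° = 112.0; c'Δl = 53.12; W sinα = 71.7
Slice 7: Δl = 2.2/cos43.5° = 3.033 m; N'_7 = 45·cos43.5° = 32.6; c'Δl = 54.29; W sinα = 31.0
Σc'Δl = 328.4 kN/m; ΣN' = 829.7 kN/m; ΣW sinα = 213.7 kN/m
Resisting = 328.4 + 829.7·tan22.5° = 328.4 + 343.7 = 672.0 kN/m
FS = 672.0 / 213.7 = 3.145

FS = 3.14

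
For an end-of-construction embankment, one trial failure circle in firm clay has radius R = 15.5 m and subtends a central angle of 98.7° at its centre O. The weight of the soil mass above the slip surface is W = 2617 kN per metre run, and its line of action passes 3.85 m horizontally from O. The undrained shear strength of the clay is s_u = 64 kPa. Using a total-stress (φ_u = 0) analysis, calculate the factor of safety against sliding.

FS = 2.63

Taking moments about the centre O, the resisting moment is provided by the undrained shear strength acting along the arc:
Arc length L_a = R·θ = 15.5·(98.7°·π/180) = 15.5·1.7226 = 26.70 m
M_R = s_u·L_a·R = 64·26.70·15.5 = 26487.3 kN·m/m
M_D = W·d = 2617·3.85 = 10075.5 kN·m/m
FS = M_R / M_D = 26487.3 / 10075.5 = 2.629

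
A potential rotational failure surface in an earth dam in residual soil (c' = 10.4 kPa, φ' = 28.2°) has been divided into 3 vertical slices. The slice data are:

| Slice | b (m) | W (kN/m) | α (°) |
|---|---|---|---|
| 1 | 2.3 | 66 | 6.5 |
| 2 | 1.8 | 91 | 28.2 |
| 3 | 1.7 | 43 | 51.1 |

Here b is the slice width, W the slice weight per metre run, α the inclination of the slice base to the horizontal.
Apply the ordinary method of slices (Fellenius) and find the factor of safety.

FS = 1.98

Ordinary method of slices: FS = Σ[c'·Δl_i + (W_i cosα_i)·tanφ'] / Σ W_i sinα_i, with Δl_i = b_i / cosα_i.
Slice 1: Δl = 2.3/cos6.5° = 2.315 m; N'_1 = 66·cos6.5° = 65.6; c'Δl = 24.07; W sinα = 7.5
Slice 2: Δl = 1.8/cos28.2° = 2.042 m; N'_2 = 91·cos28.2° = 80.2; c'Δl = 21.24; W sinα = 43.0
Slice 3: Δl = 1.7/cos51.1° = 2.707 m; N'_3 = 43·cos51.1° = 27.0; c'Δl = 28.15; W sinα = 33.5
Σc'Δl = 73.5 kN/m; ΣN' = 172.8 kN/m; ΣW sinα = 83.9 kN/m
Resisting = 73.5 + 172.8·tan28.2° = 73.5 + 92.6 = 166.1 kN/m
FS = 166.1 / 83.9 = 1.979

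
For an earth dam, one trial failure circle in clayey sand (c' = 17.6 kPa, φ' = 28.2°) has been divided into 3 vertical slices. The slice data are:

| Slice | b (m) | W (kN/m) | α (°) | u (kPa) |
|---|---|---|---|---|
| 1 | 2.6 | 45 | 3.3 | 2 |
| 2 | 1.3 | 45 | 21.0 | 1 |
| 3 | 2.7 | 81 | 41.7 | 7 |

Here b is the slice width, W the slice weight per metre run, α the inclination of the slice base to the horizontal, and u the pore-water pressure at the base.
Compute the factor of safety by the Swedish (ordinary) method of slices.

Ordinary method of slices: FS = Σ[c'·Δl_i + (W_i cosα_i − u_i·Δl_i)·tanφ'] / Σ W_i sinα_i, with Δl_i = b_i / cosα_i.
Slice 1: Δl = 2.6/cos3.3° = 2.604 m; N'_1 = 45·cos3.3° − 2·2.604 = 39.7; c'Δl = 45.84; W sinα = 2.6
Slice 2: Δl = 1.3/cos21.0° = 1.392 m; N'_2 = 45·cos21.0° − 1·1.392 = 40.6; c'Δl = 24.51; W sinα = 16.1
Slice 3: Δl = 2.7/cos41.7° = 3.616 m; N'_3 = 81·cos41.7° − 7·3.616 = 35.2; c'Δl = 63.65; W sinα = 53.9
Σc'Δl = 134.0 kN/m; ΣN' = 115.5 kN/m; ΣW sinα = 72.6 kN/m
Resisting = 134.0 + 115.5·tan28.2° = 134.0 + 61.9 = 195.9 kN/m
FS = 195.9 / 72.6 = 2.699

FS = 2.70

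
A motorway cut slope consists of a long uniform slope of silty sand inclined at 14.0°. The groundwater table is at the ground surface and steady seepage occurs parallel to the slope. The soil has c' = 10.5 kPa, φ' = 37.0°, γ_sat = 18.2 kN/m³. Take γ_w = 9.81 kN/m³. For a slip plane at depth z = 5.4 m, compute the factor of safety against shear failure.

With seepage parallel to the slope and the water table at the surface, the effective normal stress on the slip plane uses the buoyant unit weight γ' = γ_sat − γ_w while the driving shear stress uses γ_sat:
FS = [c' + γ' z cos²β tanφ'] / [γ_sat z sinβ cosβ]
γ' = 18.2 − 9.81 = 8.39 kN/m³
Numerator = 10.5 + 8.39·5.4·cos²14.0°·tan37.0° = 10.5 + 8.39·5.4·0.9415·0.7536 = 42.642 kPa
Denominator = 18.2·5.4·sin14.0°·cos14.0° = 18.2·5.4·0.2419·0.9703 = 23.070 kPa
FS = 42.642 / 23.070 = 1.848

FS = 1.85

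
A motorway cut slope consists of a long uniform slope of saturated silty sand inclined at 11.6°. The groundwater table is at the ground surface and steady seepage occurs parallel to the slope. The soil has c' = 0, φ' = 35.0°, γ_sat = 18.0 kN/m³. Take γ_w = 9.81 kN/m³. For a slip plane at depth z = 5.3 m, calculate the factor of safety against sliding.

With seepage parallel to the slope and the water table at the surface, the effective normal stress on the slip plane uses the buoyant unit weight γ' = γ_sat − γ_w while the driving shear stress uses γ_sat:
FS = [c' + γ' z cos²β tanφ'] / [γ_sat z sinβ cosβ]
(For c' = 0 this reduces to FS = (γ'/γ_sat)·tanφ'/tanβ.)
γ' = 18.0 − 9.81 = 8.19 kN/m³
Numerator = 0.0 + 8.19·5.3·cos²11.6°·tan35.0° = 0.0 + 8.19·5.3·0.9596·0.7002 = 29.165 kPa
Denominator = 18.0·5.3·sin11.6°·cos11.6° = 18.0·5.3·0.2011·0.9796 = 18.791 kPa
FS = 29.165 / 18.791 = 1.552

FS = 1.55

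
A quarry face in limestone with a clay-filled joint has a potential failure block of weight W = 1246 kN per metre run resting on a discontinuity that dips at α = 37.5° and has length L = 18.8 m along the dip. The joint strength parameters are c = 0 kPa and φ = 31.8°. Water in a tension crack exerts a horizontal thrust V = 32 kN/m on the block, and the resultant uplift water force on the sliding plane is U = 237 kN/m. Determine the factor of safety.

Resolving the block weight along and normal to the plane and applying the Mohr–Coulomb strength on the joint:
N' = W cosα − U − V sinα = 1246·cos37.5° − 237 − 32·sin37.5° = 732.0 kN/m
Driving force T = W sinα + V cosα = 1246·sin37.5° + 32·cos37.5° = 783.9 kN/m
Resisting force R = c·L + N'·tanφ = 0·18.8 + 732.0·tan31.8° = 0.0 + 453.9 = 453.9 kN/m
FS = R / T = 453.9 / 783.9 = 0.579

FS = 0.58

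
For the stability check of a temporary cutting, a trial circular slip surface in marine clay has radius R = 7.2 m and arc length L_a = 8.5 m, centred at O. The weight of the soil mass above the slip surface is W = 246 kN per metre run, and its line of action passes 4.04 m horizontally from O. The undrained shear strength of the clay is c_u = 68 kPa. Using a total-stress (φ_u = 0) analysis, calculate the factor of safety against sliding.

FS = 4.19

Taking moments about the centre O, the resisting moment is provided by the undrained shear strength acting along the arc:
M_R = c_u·L_a·R = 68·8.50·7.2 = 4161.6 kN·m/m
M_D = W·d = 246·4.04 = 993.8 kN·m/m
FS = M_R / M_D = 4161.6 / 993.8 = 4.187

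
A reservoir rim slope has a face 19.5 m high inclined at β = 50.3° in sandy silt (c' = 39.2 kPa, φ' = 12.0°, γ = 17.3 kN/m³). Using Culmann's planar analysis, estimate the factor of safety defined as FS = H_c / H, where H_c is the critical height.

FS = 1.63

H_c = (4c'/γ) · sinβ cosφ' / [1 − cos(β − φ')]
    = (4·39.2/17.3) · sin50.3°·cos12.0° / [1 − cos38.3°]
    = 9.064 · 0.7526 / 0.2152 = 31.69 m
FS = H_c / H = 31.69 / 19.5 = 1.625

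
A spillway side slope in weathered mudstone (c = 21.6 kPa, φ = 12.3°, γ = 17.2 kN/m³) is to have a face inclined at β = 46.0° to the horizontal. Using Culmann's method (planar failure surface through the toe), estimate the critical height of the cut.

Culmann's analysis gives the critical failure plane at α_cr = (β + φ)/2 = (46.0 + 12.3)/2 = 29.1°, and the critical height
H_c = (4c/γ) · sinβ cosφ / [1 − cos(β − φ)]
    = (4·21.6/17.2) · sin46.0°·cos12.3° / [1 − cos(33.7°)]
    = 5.023 · 0.7193·0.9770 / [1 − 0.8320]
    = 5.023 · 0.7028 / 0.1680
    = 21.01 m

H_c = 21.01 m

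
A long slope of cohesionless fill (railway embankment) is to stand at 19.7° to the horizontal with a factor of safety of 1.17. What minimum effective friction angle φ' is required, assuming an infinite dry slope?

φ' = 22.7°

FS = tanφ'/tanβ ⇒ tanφ' = FS · tanβ = 1.17 · tan19.7° = 0.4189
φ' = arctan(0.4189) = 22.73°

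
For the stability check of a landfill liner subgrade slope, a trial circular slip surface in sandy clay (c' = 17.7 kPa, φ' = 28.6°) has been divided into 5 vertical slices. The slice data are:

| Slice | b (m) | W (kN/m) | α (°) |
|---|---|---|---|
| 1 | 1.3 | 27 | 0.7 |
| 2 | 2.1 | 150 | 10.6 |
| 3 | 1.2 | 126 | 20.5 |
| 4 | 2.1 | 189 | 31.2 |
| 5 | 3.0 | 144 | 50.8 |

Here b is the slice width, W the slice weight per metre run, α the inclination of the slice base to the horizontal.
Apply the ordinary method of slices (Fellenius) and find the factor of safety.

Ordinary method of slices: FS = Σ[c'·Δl_i + (W_i cosα_i)·tanφ'] / Σ W_i sinα_i, with Δl_i = b_i / cosα_i.
Slice 1: Δl = 1.3/cos0.7° = 1.300 m; N'_1 = 27·cos0.7° = 27.0; c'Δl = 23.01; W sinα = 0.3
Slice 2: Δl = 2.1/cos10.6° = 2.136 m; N'_2 = 150·cos10.6° = 147.4; c'Δl = 37.82; W sinα = 27.6
Slice 3: Δl = 1.2/cos20.5° = 1.281 m; N'_3 = 126·cos20.5° = 118.0; c'Δl = 22.68; W sinα = 44.1
Slice 4: Δl = 2.1/cos31.2° = 2.455 m; N'_4 = 189·cos31.2° = 161.7; c'Δl = 43.46; W sinα = 97.9
Slice 5: Δl = 3.0/cos50.8° = 4.747 m; N'_5 = 144·cos50.8° = 91.0; c'Δl = 84.02; W sinα = 111.6
Σc'Δl = 211.0 kN/m; ΣN' = 545.1 kN/m; ΣW sinα = 281.5 kN/m
Resisting = 211.0 + 545.1·tan28.6° = 211.0 + 297.2 = 508.2 kN/m
FS = 508.2 / 281.5 = 1.805

FS = 1.80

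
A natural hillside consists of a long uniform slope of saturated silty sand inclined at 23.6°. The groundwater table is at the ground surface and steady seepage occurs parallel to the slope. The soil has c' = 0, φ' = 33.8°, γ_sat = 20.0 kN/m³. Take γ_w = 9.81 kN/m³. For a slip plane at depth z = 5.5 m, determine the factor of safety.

With seepage parallel to the slope and the water table at the surface, the effective normal stress on the slip plane uses the buoyant unit weight γ' = γ_sat − γ_w while the driving shear stress uses γ_sat:
FS = [c' + γ' z cos²β tanφ'] / [γ_sat z sinβ cosβ]
(For c' = 0 this reduces to FS = (γ'/γ_sat)·tanφ'/tanβ.)
γ' = 20.0 − 9.81 = 10.19 kN/m³
Numerator = 0.0 + 10.19·5.5·cos²23.6°·tan33.8° = 0.0 + 10.19·5.5·0.8397·0.6694 = 31.505 kPa
Denominator = 20.0·5.5·sin23.6°·cos23.6° = 20.0·5.5·0.4003·0.9164 = 40.355 kPa
FS = 31.505 / 40.355 = 0.781

FS = 0.78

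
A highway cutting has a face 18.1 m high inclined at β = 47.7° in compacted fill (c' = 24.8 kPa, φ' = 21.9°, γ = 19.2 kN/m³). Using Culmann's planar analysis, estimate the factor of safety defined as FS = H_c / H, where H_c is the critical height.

H_c = (4c'/γ) · sinβ cosφ' / [1 − cos(β − φ')]
    = (4·24.8/19.2) · sin47.7°·cos21.9° / [1 − cos25.8°]
    = 5.167 · 0.6863 / 0.0997 = 35.57 m
FS = H_c / H = 35.57 / 18.1 = 1.965

FS = 1.97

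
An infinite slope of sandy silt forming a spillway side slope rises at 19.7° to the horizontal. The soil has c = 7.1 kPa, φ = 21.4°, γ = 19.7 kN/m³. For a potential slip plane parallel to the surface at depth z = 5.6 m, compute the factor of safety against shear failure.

For an infinite slope with a slip plane parallel to the surface (no pore pressure): FS = [c + γz cos²β tanφ] / [γz sinβ cosβ].
γz = 19.7·5.6 = 110.32 kN/m²
Numerator = 7.1 + 110.32·cos²19.7°·tan21.4° = 7.1 + 110.32·0.8864·0.3919 = 45.421 kPa
Denominator = 110.32·sin19.7°·cos19.7° = 110.32·0.3371·0.9415 = 35.012 kPa
FS = 45.421 / 35.012 = 1.297

FS = 1.30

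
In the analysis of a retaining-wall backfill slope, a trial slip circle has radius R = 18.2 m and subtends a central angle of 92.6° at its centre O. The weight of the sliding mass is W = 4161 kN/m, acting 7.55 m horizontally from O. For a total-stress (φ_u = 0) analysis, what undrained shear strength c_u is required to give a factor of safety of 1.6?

FS = c_u·L_a·R / (W·d), so c_u = FS·W·d / (L_a·R).
Arc length L_a = R·θ = 18.2·(92.6°·π/180) = 18.2·1.6162 = 29.41 m
c_u = 1.6·4161·7.55 / (29.41·18.2) = 50264.9 / 535.34 = 93.89 kPa

c_u = 93.9 kPa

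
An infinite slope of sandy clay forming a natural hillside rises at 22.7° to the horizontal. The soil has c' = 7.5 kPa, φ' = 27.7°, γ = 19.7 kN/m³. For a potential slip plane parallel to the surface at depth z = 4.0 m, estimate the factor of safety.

FS = 1.52

For an infinite slope with a slip plane parallel to the surface (no pore pressure): FS = [c' + γz cos²β tanφ'] / [γz sinβ cosβ].
γz = 19.7·4.0 = 78.80 kN/m²
Numerator = 7.5 + 78.80·cos²22.7°·tan27.7° = 7.5 + 78.80·0.8511·0.5250 = 42.710 kPa
Denominator = 78.80·sin22.7°·cos22.7° = 78.80·0.3859·0.9225 = 28.054 kPa
FS = 42.710 / 28.054 = 1.522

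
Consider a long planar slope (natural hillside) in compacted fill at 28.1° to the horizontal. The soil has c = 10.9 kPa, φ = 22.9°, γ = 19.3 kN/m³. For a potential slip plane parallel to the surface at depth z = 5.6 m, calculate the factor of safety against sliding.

For an infinite slope with a slip plane parallel to the surface (no pore pressure): FS = [c + γz cos²β tanφ] / [γz sinβ cosβ].
γz = 19.3·5.6 = 108.08 kN/m²
Numerator = 10.9 + 108.08·cos²28.1°·tan22.9° = 10.9 + 108.08·0.7781·0.4224 = 46.426 kPa
Denominator = 108.08·sin28.1°·cos28.1° = 108.08·0.4710·0.8821 = 44.906 kPa
FS = 46.426 / 44.906 = 1.034

FS = 1.03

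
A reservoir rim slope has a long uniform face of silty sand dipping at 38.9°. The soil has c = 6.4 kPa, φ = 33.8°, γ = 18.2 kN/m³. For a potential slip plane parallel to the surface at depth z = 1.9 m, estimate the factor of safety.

FS = 1.21

For an infinite slope with a slip plane parallel to the surface (no pore pressure): FS = [c + γz cos²β tanφ] / [γz sinβ cosβ].
γz = 18.2·1.9 = 34.58 kN/m²
Numerator = 6.4 + 34.58·cos²38.9°·tan33.8° = 6.4 + 34.58·0.6057·0.6694 = 20.421 kPa
Denominator = 34.58·sin38.9°·cos38.9° = 34.58·0.6280·0.7782 = 16.900 kPa
FS = 20.421 / 16.900 = 1.208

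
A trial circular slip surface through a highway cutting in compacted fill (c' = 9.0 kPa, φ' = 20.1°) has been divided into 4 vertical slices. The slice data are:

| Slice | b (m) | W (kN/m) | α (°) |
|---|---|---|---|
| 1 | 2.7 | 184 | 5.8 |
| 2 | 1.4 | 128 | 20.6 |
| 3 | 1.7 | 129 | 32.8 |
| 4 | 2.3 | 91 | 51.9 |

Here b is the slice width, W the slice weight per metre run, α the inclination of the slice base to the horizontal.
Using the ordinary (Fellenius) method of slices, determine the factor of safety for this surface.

Ordinary method of slices: FS = Σ[c'·Δl_i + (W_i cosα_i)·tanφ'] / Σ W_i sinα_i, with Δl_i = b_i / cosα_i.
Slice 1: Δl = 2.7/cos5.8° = 2.714 m; N'_1 = 184·cos5.8° = 183.1; c'Δl = 24.43; W sinα = 18.6
Slice 2: Δl = 1.4/cos20.6° = 1.496 m; N'_2 = 128·cos20.6° = 119.8; c'Δl = 13.46; W sinα = 45.0
Slice 3: Δl = 1.7/cos32.8° = 2.022 m; N'_3 = 129·cos32.8° = 108.4; c'Δl = 18.20; W sinα = 69.9
Slice 4: Δl = 2.3/cos51.9° = 3.727 m; N'_4 = 91·cos51.9° = 56.2; c'Δl = 33.55; W sinα = 71.6
Σc'Δl = 89.6 kN/m; ΣN' = 467.5 kN/m; ΣW sinα = 205.1 kN/m
Resisting = 89.6 + 467.5·tan20.1° = 89.6 + 171.1 = 260.7 kN/m
FS = 260.7 / 205.1 = 1.271

FS = 1.27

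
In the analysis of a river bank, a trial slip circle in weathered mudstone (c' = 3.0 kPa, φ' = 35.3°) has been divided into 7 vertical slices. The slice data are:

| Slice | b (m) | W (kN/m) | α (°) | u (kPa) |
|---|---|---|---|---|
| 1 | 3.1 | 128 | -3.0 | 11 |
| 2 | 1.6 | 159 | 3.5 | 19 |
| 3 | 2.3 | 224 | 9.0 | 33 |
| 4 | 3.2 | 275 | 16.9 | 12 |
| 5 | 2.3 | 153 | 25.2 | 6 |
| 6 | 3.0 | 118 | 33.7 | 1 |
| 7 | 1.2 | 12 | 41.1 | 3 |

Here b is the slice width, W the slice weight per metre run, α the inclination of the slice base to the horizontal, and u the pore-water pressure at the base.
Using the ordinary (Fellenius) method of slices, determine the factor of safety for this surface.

Ordinary method of slices: FS = Σ[c'·Δl_i + (W_i cosα_i − u_i·Δl_i)·tanφ'] / Σ W_i sinα_i, with Δl_i = b_i / cosα_i.
Slice 1: Δl = 3.1/cos(-3.0°) = 3.104 m; N'_1 = 128·cos(-3.0°) − 11·3.104 = 93.7; c'Δl = 9.31; W sinα = -6.7
Slice 2: Δl = 1.6/cos3.5° = 1.603 m; N'_2 = 159·cos3.5° − 19·1.603 = 128.2; c'Δl = 4.81; W sinα = 9.7
Slice 3: Δl = 2.3/cos9.0° = 2.329 m; N'_3 = 224·cos9.0° − 33·2.329 = 144.4; c'Δl = 6.99; W sinα = 35.0
Slice 4: Δl = 3.2/cos16.9° = 3.344 m; N'_4 = 275·cos16.9° − 12·3.344 = 223.0; c'Δl = 10.03; W sinα = 79.9
Slice 5: Δl = 2.3/cos25.2° = 2.542 m; N'_5 = 153·cos25.2° − 6·2.542 = 123.2; c'Δl = 7.63; W sinα = 65.1
Slice 6: Δl = 3.0/cos33.7° = 3.606 m; N'_6 = 118·cos33.7° − 1·3.606 = 94.6; c'Δl = 10.82; W sinα = 65.5
Slice 7: Δl = 1.2/cos41.1° = 1.592 m; N'_7 = 12·cos41.1° − 3·1.592 = 4.3; c'Δl = 4.78; W sinα = 7.9
Σc'Δl = 54.4 kN/m; ΣN' = 811.3 kN/m; ΣW sinα = 256.5 kN/m
Resisting = 54.4 + 811.3·tan35.3° = 54.4 + 574.5 = 628.8 kN/m
FS = 628.8 / 256.5 = 2.452

FS = 2.45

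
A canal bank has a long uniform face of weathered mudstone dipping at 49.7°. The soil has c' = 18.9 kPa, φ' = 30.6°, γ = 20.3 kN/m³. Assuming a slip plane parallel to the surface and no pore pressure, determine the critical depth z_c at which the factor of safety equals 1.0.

Setting FS = 1.00 in FS = [c' + γz cos²β tanφ'] / [γz sinβ cosβ] and solving for z:
z = c' / [γ cosβ (FS·sinβ − cosβ·tanφ')]
  = 18.9 / [20.3·cos49.7°·(1.00·sin49.7° − cos49.7°·tan30.6°)]
  = 18.9 / [20.3·0.6468·(1.00·0.7627 − 0.6468·0.5914)]
  = 18.9 / 4.9914 = 3.787 m

z_c = 3.79 m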